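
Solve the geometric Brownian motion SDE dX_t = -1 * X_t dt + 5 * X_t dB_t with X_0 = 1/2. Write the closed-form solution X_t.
X_t = 1/2 * exp((-27/2) * t + (5) * B_t)

For GBM dX = mu X dt + sigma X dB with X_0 = x_0, apply Itô to Y = log X: dY = (mu - sigma^2/2) dt + sigma dB, so Y_t = log(x_0) + (mu - sigma^2/2) t + sigma B_t and hence X_t = x_0 * exp((mu - sigma^2/2) t + sigma B_t).
With mu = -1, sigma = 5, x_0 = 1/2, this gives:
  X_t = 1/2 * exp((-27/2) * t + (5) * B_t).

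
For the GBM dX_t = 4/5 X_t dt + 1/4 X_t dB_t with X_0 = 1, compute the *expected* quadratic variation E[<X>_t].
E[<X>_t] = 5*exp(133*t/80)/133 - 5/133

<X>_t = int_0^t ((1/4) * X_s)^2 ds. Taking expectation inside the integral: E[<X>_t] = (1/4)^2 * int_0^t E[X_s^2] ds. For GBM, E[X_s^2] = x_0^2 * exp((2 mu + sigma^2) s). Integrating:
  E[<X>_t] = (1/4)^2 * 1^2 * (exp((2*(4/5) + (1/4)^2) t) - 1) / (2*(4/5) + (1/4)^2)
           = (1/4)^2 * 1^2 * (exp((133/80) t) - 1) / (133/80) = 5*exp(133*t/80)/133 - 5/133.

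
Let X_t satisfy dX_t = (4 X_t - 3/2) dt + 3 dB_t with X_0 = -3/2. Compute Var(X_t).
Var(X_t) = 9*exp(8*t)/8 - 9/8

The variance V(t) = Var(X_t) satisfies V'(t) = 2 a V(t) + c^2 with V(0) = 0 (drift coefficient is linear in X, diffusion is constant). With a = 4, c = 3, the solution is
  V(t) = (c^2 / (2 a)) * (exp(2 a t) - 1)
       = (3^2 / (2*4)) * (exp(8 t) - 1)
       = 9*exp(8*t)/8 - 9/8.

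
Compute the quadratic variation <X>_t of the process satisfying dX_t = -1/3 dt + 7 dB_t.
<X>_t = 49*t

For an Itô process dX_t = a(t) dt + b(t) dB_t, the quadratic variation is <X>_t = int_0^t b(s)^2 ds (the drift term does not contribute). Here b(s) = 7, so
  b(s)^2 = 49.
Integrating from 0 to t:
  <X>_t = int_0^t (49) ds = 49*t.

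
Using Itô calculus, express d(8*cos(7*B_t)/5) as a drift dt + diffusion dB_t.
d(8*cos(7*B_t)/5) = (-196*cos(7*B_t)/5) dt + (-56*sin(7*B_t)/5) dB_t

Itô's formula for f(B_t) gives d f(B_t) = f'(B_t) dB_t + (1/2) f''(B_t) dt. Compute derivatives of f(x) = 8*cos(7*x)/5:
  f'(x)  = -56*sin(7*x)/5
  f''(x) = -392*cos(7*x)/5
Substitute x = B_t and multiply the f'' term by 1/2:
  drift     = (1/2) * (-392*cos(7*x)/5) evaluated at B_t = -196*cos(7*B_t)/5
  diffusion = (-56*sin(7*x)/5) evaluated at B_t = -56*sin(7*B_t)/5
Therefore d(8*cos(7*B_t)/5) = (-196*cos(7*B_t)/5) dt + (-56*sin(7*B_t)/5) dB_t.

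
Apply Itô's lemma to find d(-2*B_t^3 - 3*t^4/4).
d(-2*B_t^3 - 3*t^4/4) = (-6*B_t - 3*t^3) dt + (-6*B_t^2) dB_t

Itô's formula for f(t, x): d f(t, B_t) = (f_t + (1/2) f_xx) dt + f_x dB_t. Compute partials of f(t, x) = -3*t^4/4 - 2*x^3:
  f_t(t,x)  = -3*t^3
  f_x(t,x)  = -6*x^2
  f_xx(t,x) = -12*x
Assemble drift = f_t + (1/2) f_xx = -3*t^3 - 6*x and diffusion = f_x = -6*x^2. Substituting x = B_t:
  d(-2*B_t^3 - 3*t^4/4) = (-6*B_t - 3*t^3) dt + (-6*B_t^2) dB_t.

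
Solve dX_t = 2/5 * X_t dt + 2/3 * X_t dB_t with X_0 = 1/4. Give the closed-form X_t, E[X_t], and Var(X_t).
X_t = 1/4 * exp((8/45) t + (2/3) B_t); E[X_t] = exp(2*t/5)/4; Var(X_t) = (exp(4*t/9) - 1)*exp(4*t/5)/16

For GBM dX = mu X dt + sigma X dB with X_0 = x_0, apply Itô to Y = log X: dY = (mu - sigma^2/2) dt + sigma dB, so Y_t = log(x_0) + (mu - sigma^2/2) t + sigma B_t and hence X_t = x_0 * exp((mu - sigma^2/2) t + sigma B_t).
With mu = 2/5, sigma = 2/3, x_0 = 1/4, this gives:
  X_t = 1/4 * exp((8/45) * t + (2/3) * B_t).
Since sigma*B_t ~ Normal(0, sigma^2 t), E[exp(sigma*B_t)] = exp(sigma^2 t / 2); so E[X_t] = x_0 * exp((mu - sigma^2/2) t) * exp(sigma^2 t / 2) = x_0 * exp(mu t) = exp(2*t/5)/4.
Var(X_t) = E[X_t^2] - (E[X_t])^2 = x_0^2 * exp(2 mu t) * (exp(sigma^2 t) - 1) = (exp(4*t/9) - 1)*exp(4*t/5)/16.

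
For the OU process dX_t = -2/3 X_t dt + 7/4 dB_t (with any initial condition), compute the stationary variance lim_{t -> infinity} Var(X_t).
lim Var(X_t) = 147/64

The OU SDE dX = -theta X dt + sigma dB admits the integrating factor exp(theta t): d(exp(theta t) X_t) = sigma exp(theta t) dB_t. Integrating from 0 to t gives X_t = x_0 * exp(-theta t) + sigma * int_0^t exp(-theta (t-s)) dB_s for any initial x_0. The Itô integral has variance (by the Itô isometry) sigma^2 * int_0^t exp(-2 theta (t - s)) ds = sigma^2 * (1 - exp(-2 theta t)) / (2 theta), independent of x_0.
With theta = 2/3, sigma = 7/4:
  Var(X_t) = (7/4)^2 * (1 - exp(-2*2/3 t)) / (2 * 2/3) = 147/64 - 147*exp(-4*t/3)/64.
As t -> infinity, exp(-2*2/3 t) -> 0, so the stationary variance is sigma^2 / (2 theta) = 147/64.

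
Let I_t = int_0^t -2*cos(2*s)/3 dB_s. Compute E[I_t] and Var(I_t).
E[I_t] = 0; Var(I_t) = 2*t/9 + sin(4*t)/18

The Itô integral of a deterministic integrand f(s) has mean 0 because each increment f(s) * (B_{s+ds} - B_s) has mean 0. By the Itô isometry:
  Var( int_0^t f(s) dB_s ) = E[ (int_0^t f(s) dB_s)^2 ] = int_0^t f(s)^2 ds.
Here f(s) = -2*cos(2*s)/3, so f(s)^2 = 4*cos(2*s)^2/9. Integrate:
  int_0^t (4*cos(2*s)^2/9) ds = 2*t/9 + sin(4*t)/18.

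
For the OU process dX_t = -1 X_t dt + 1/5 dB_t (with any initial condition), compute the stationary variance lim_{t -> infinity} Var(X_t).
lim Var(X_t) = 1/50

The OU SDE dX = -theta X dt + sigma dB admits the integrating factor exp(theta t): d(exp(theta t) X_t) = sigma exp(theta t) dB_t. Integrating from 0 to t gives X_t = x_0 * exp(-theta t) + sigma * int_0^t exp(-theta (t-s)) dB_s for any initial x_0. The Itô integral has variance (by the Itô isometry) sigma^2 * int_0^t exp(-2 theta (t - s)) ds = sigma^2 * (1 - exp(-2 theta t)) / (2 theta), independent of x_0.
With theta = 1, sigma = 1/5:
  Var(X_t) = (1/5)^2 * (1 - exp(-2*1 t)) / (2 * 1) = 1/50 - exp(-2*t)/50.
As t -> infinity, exp(-2*1 t) -> 0, so the stationary variance is sigma^2 / (2 theta) = 1/50.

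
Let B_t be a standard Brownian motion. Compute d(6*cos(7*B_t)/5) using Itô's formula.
d(6*cos(7*B_t)/5) = (-147*cos(7*B_t)/5) dt + (-42*sin(7*B_t)/5) dB_t

Itô's formula for f(B_t) gives d f(B_t) = f'(B_t) dB_t + (1/2) f''(B_t) dt. Compute derivatives of f(x) = 6*cos(7*x)/5:
  f'(x)  = -42*sin(7*x)/5
  f''(x) = -294*cos(7*x)/5
Substitute x = B_t and multiply the f'' term by 1/2:
  drift     = (1/2) * (-294*cos(7*x)/5) evaluated at B_t = -147*cos(7*B_t)/5
  diffusion = (-42*sin(7*x)/5) evaluated at B_t = -42*sin(7*B_t)/5
Therefore d(6*cos(7*B_t)/5) = (-147*cos(7*B_t)/5) dt + (-42*sin(7*B_t)/5) dB_t.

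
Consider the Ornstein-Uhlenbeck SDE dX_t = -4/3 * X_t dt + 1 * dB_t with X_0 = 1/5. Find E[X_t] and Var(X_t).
E[X_t] = exp(-4*t/3)/5; Var(X_t) = 3/8 - 3*exp(-8*t/3)/8

The OU SDE dX = -theta X dt + sigma dB admits the integrating factor exp(theta t): d(exp(theta t) X_t) = sigma exp(theta t) dB_t. Integrating from 0 to t:
  X_t = x_0 * exp(-theta t) + sigma * int_0^t exp(-theta (t-s)) dB_s.
The Itô integral has mean 0 and (by the Itô isometry) variance sigma^2 * int_0^t exp(-2 theta (t - s)) ds = sigma^2 * (1 - exp(-2 theta t)) / (2 theta).
With theta = 4/3, sigma = 1, x_0 = 1/5:
  E[X_t] = 1/5 * exp(-4/3 t) = exp(-4*t/3)/5
  Var(X_t) = (1)^2 * (1 - exp(-2*4/3 t)) / (2 * 4/3) = 3/8 - 3*exp(-8*t/3)/8.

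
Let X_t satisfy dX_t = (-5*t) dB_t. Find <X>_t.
<X>_t = 25*t^3/3

For an Itô process dX_t = a(t) dt + b(t) dB_t, the quadratic variation is <X>_t = int_0^t b(s)^2 ds (the drift term does not contribute). Here b(s) = -5*s, so
  b(s)^2 = 25*s^2.
Integrating from 0 to t:
  <X>_t = int_0^t (25*s^2) ds = 25*t^3/3.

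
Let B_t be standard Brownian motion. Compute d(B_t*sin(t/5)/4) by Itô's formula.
d(B_t*sin(t/5)/4) = (B_t*cos(t/5)/20) dt + (sin(t/5)/4) dB_t

Itô's formula for f(t, x): d f(t, B_t) = (f_t + (1/2) f_xx) dt + f_x dB_t. Compute partials of f(t, x) = x*sin(t/5)/4:
  f_t(t,x)  = x*cos(t/5)/20
  f_x(t,x)  = sin(t/5)/4
  f_xx(t,x) = 0
Assemble drift = f_t + (1/2) f_xx = x*cos(t/5)/20 and diffusion = f_x = sin(t/5)/4. Substituting x = B_t:
  d(B_t*sin(t/5)/4) = (B_t*cos(t/5)/20) dt + (sin(t/5)/4) dB_t.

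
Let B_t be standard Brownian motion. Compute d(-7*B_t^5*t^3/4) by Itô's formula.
d(-7*B_t^5*t^3/4) = (7*B_t^3*t^2*(-3*B_t^2 - 10*t)/4) dt + (-35*B_t^4*t^3/4) dB_t

Itô's formula for f(t, x): d f(t, B_t) = (f_t + (1/2) f_xx) dt + f_x dB_t. Compute partials of f(t, x) = -7*t^3*x^5/4:
  f_t(t,x)  = -21*t^2*x^5/4
  f_x(t,x)  = -35*t^3*x^4/4
  f_xx(t,x) = -35*t^3*x^3
Assemble drift = f_t + (1/2) f_xx = 7*t^2*x^3*(-10*t - 3*x^2)/4 and diffusion = f_x = -35*t^3*x^4/4. Substituting x = B_t:
  d(-7*B_t^5*t^3/4) = (7*B_t^3*t^2*(-3*B_t^2 - 10*t)/4) dt + (-35*B_t^4*t^3/4) dB_t.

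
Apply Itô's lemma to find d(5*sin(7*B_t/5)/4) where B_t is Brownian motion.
d(5*sin(7*B_t/5)/4) = (-49*sin(7*B_t/5)/40) dt + (7*cos(7*B_t/5)/4) dB_t

Itô's formula for f(B_t) gives d f(B_t) = f'(B_t) dB_t + (1/2) f''(B_t) dt. Compute derivatives of f(x) = 5*sin(7*x/5)/4:
  f'(x)  = 7*cos(7*x/5)/4
  f''(x) = -49*sin(7*x/5)/20
Substitute x = B_t and multiply the f'' term by 1/2:
  drift     = (1/2) * (-49*sin(7*x/5)/20) evaluated at B_t = -49*sin(7*B_t/5)/40
  diffusion = (7*cos(7*x/5)/4) evaluated at B_t = 7*cos(7*B_t/5)/4
Therefore d(5*sin(7*B_t/5)/4) = (-49*sin(7*B_t/5)/40) dt + (7*cos(7*B_t/5)/4) dB_t.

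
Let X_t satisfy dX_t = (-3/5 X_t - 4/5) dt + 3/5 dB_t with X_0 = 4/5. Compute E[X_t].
E[X_t] = -4/3 + 32*exp(-3*t/5)/15

Taking expectations and using E[dB_t] = 0, the mean m(t) = E[X_t] satisfies the ODE m'(t) = a m(t) + b with m(0) = x_0. With a = -3/5, b = -4/5, x_0 = 4/5, the solution is
  m(t) = x_0 * exp(a t) + (b/a) * (exp(a t) - 1)
       = (4/5) * exp((-3/5) t) + ((-4/5)/(-3/5)) * (exp((-3/5) t) - 1)
       = -4/3 + 32*exp(-3*t/5)/15.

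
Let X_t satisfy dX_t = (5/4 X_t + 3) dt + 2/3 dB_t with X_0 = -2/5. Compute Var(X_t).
Var(X_t) = 8*exp(5*t/2)/45 - 8/45

The variance V(t) = Var(X_t) satisfies V'(t) = 2 a V(t) + c^2 with V(0) = 0 (drift coefficient is linear in X, diffusion is constant). With a = 5/4, c = 2/3, the solution is
  V(t) = (c^2 / (2 a)) * (exp(2 a t) - 1)
       = ((2/3)^2 / (2*(5/4))) * (exp((5/2) t) - 1)
       = 8*exp(5*t/2)/45 - 8/45.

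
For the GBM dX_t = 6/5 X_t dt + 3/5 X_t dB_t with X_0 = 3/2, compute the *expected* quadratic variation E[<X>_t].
E[<X>_t] = 27*exp(69*t/25)/92 - 27/92

<X>_t = int_0^t ((3/5) * X_s)^2 ds. Taking expectation inside the integral: E[<X>_t] = (3/5)^2 * int_0^t E[X_s^2] ds. For GBM, E[X_s^2] = x_0^2 * exp((2 mu + sigma^2) s). Integrating:
  E[<X>_t] = (3/5)^2 * (3/2)^2 * (exp((2*(6/5) + (3/5)^2) t) - 1) / (2*(6/5) + (3/5)^2)
           = (3/5)^2 * (3/2)^2 * (exp((69/25) t) - 1) / (69/25) = 27*exp(69*t/25)/92 - 27/92.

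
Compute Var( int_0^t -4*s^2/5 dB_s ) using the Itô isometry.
Var = 16*t^5/125

The Itô integral of a deterministic integrand f(s) has mean 0 because each increment f(s) * (B_{s+ds} - B_s) has mean 0. By the Itô isometry:
  Var( int_0^t f(s) dB_s ) = E[ (int_0^t f(s) dB_s)^2 ] = int_0^t f(s)^2 ds.
Here f(s) = -4*s^2/5, so f(s)^2 = 16*s^4/25. Integrate:
  int_0^t (16*s^4/25) ds = 16*t^5/125.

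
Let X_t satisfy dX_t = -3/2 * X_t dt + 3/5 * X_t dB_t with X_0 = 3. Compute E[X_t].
E[X_t] = 3*exp(-3*t/2)

For GBM dX = mu X dt + sigma X dB with X_0 = x_0, apply Itô to Y = log X: dY = (mu - sigma^2/2) dt + sigma dB, so Y_t = log(x_0) + (mu - sigma^2/2) t + sigma B_t and hence X_t = x_0 * exp((mu - sigma^2/2) t + sigma B_t).
With mu = -3/2, sigma = 3/5, x_0 = 3, this gives:
  X_t = 3 * exp((-42/25) * t + (3/5) * B_t).
Since sigma*B_t ~ Normal(0, sigma^2 t), E[exp(sigma*B_t)] = exp(sigma^2 t / 2); so E[X_t] = x_0 * exp((mu - sigma^2/2) t) * exp(sigma^2 t / 2) = x_0 * exp(mu t) = 3*exp(-3*t/2).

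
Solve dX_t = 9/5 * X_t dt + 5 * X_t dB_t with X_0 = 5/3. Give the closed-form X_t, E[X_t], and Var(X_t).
X_t = 5/3 * exp((-107/10) t + (5) B_t); E[X_t] = 5*exp(9*t/5)/3; Var(X_t) = 25*(exp(25*t) - 1)*exp(18*t/5)/9

For GBM dX = mu X dt + sigma X dB with X_0 = x_0, apply Itô to Y = log X: dY = (mu - sigma^2/2) dt + sigma dB, so Y_t = log(x_0) + (mu - sigma^2/2) t + sigma B_t and hence X_t = x_0 * exp((mu - sigma^2/2) t + sigma B_t).
With mu = 9/5, sigma = 5, x_0 = 5/3, this gives:
  X_t = 5/3 * exp((-107/10) * t + (5) * B_t).
Since sigma*B_t ~ Normal(0, sigma^2 t), E[exp(sigma*B_t)] = exp(sigma^2 t / 2); so E[X_t] = x_0 * exp((mu - sigma^2/2) t) * exp(sigma^2 t / 2) = x_0 * exp(mu t) = 5*exp(9*t/5)/3.
Var(X_t) = E[X_t^2] - (E[X_t])^2 = x_0^2 * exp(2 mu t) * (exp(sigma^2 t) - 1) = 25*(exp(25*t) - 1)*exp(18*t/5)/9.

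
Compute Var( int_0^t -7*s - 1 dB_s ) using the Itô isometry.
Var = t*(49*t^2 + 21*t + 3)/3

The Itô integral of a deterministic integrand f(s) has mean 0 because each increment f(s) * (B_{s+ds} - B_s) has mean 0. By the Itô isometry:
  Var( int_0^t f(s) dB_s ) = E[ (int_0^t f(s) dB_s)^2 ] = int_0^t f(s)^2 ds.
Here f(s) = -7*s - 1, so f(s)^2 = (7*s + 1)^2. Integrate:
  int_0^t ((7*s + 1)^2) ds = t*(49*t^2 + 21*t + 3)/3.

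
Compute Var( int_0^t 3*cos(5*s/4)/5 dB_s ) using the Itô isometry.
Var = 9*t/50 + 9*sin(5*t/2)/125

The Itô integral of a deterministic integrand f(s) has mean 0 because each increment f(s) * (B_{s+ds} - B_s) has mean 0. By the Itô isometry:
  Var( int_0^t f(s) dB_s ) = E[ (int_0^t f(s) dB_s)^2 ] = int_0^t f(s)^2 ds.
Here f(s) = 3*cos(5*s/4)/5, so f(s)^2 = 9*cos(5*s/4)^2/25. Integrate:
  int_0^t (9*cos(5*s/4)^2/25) ds = 9*t/50 + 9*sin(5*t/2)/125.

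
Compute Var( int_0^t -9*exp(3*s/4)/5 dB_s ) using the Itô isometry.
Var = 54*exp(3*t/2)/25 - 54/25

The Itô integral of a deterministic integrand f(s) has mean 0 because each increment f(s) * (B_{s+ds} - B_s) has mean 0. By the Itô isometry:
  Var( int_0^t f(s) dB_s ) = E[ (int_0^t f(s) dB_s)^2 ] = int_0^t f(s)^2 ds.
Here f(s) = -9*exp(3*s/4)/5, so f(s)^2 = 81*exp(3*s/2)/25. Integrate:
  int_0^t (81*exp(3*s/2)/25) ds = 54*exp(3*t/2)/25 - 54/25.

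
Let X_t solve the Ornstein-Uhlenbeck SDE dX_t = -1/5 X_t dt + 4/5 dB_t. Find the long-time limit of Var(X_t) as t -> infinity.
lim Var(X_t) = 8/5

The OU SDE dX = -theta X dt + sigma dB admits the integrating factor exp(theta t): d(exp(theta t) X_t) = sigma exp(theta t) dB_t. Integrating from 0 to t gives X_t = x_0 * exp(-theta t) + sigma * int_0^t exp(-theta (t-s)) dB_s for any initial x_0. The Itô integral has variance (by the Itô isometry) sigma^2 * int_0^t exp(-2 theta (t - s)) ds = sigma^2 * (1 - exp(-2 theta t)) / (2 theta), independent of x_0.
With theta = 1/5, sigma = 4/5:
  Var(X_t) = (4/5)^2 * (1 - exp(-2*1/5 t)) / (2 * 1/5) = 8/5 - 8*exp(-2*t/5)/5.
As t -> infinity, exp(-2*1/5 t) -> 0, so the stationary variance is sigma^2 / (2 theta) = 8/5.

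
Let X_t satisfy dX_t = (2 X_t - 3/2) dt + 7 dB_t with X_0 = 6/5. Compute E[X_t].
E[X_t] = 9*exp(2*t)/20 + 3/4

Taking expectations and using E[dB_t] = 0, the mean m(t) = E[X_t] satisfies the ODE m'(t) = a m(t) + b with m(0) = x_0. With a = 2, b = -3/2, x_0 = 6/5, the solution is
  m(t) = x_0 * exp(a t) + (b/a) * (exp(a t) - 1)
       = (6/5) * exp(2 t) + ((-3/2)/2) * (exp(2 t) - 1)
       = 9*exp(2*t)/20 + 3/4.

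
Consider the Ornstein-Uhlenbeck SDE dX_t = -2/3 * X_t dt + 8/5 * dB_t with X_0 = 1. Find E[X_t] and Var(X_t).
E[X_t] = exp(-2*t/3); Var(X_t) = 48/25 - 48*exp(-4*t/3)/25

The OU SDE dX = -theta X dt + sigma dB admits the integrating factor exp(theta t): d(exp(theta t) X_t) = sigma exp(theta t) dB_t. Integrating from 0 to t:
  X_t = x_0 * exp(-theta t) + sigma * int_0^t exp(-theta (t-s)) dB_s.
The Itô integral has mean 0 and (by the Itô isometry) variance sigma^2 * int_0^t exp(-2 theta (t - s)) ds = sigma^2 * (1 - exp(-2 theta t)) / (2 theta).
With theta = 2/3, sigma = 8/5, x_0 = 1:
  E[X_t] = 1 * exp(-2/3 t) = exp(-2*t/3)
  Var(X_t) = (8/5)^2 * (1 - exp(-2*2/3 t)) / (2 * 2/3) = 48/25 - 48*exp(-4*t/3)/25.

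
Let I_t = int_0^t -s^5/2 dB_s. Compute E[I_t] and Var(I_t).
E[I_t] = 0; Var(I_t) = t^11/44

The Itô integral of a deterministic integrand f(s) has mean 0 because each increment f(s) * (B_{s+ds} - B_s) has mean 0. By the Itô isometry:
  Var( int_0^t f(s) dB_s ) = E[ (int_0^t f(s) dB_s)^2 ] = int_0^t f(s)^2 ds.
Here f(s) = -s^5/2, so f(s)^2 = s^10/4. Integrate:
  int_0^t (s^10/4) ds = t^11/44.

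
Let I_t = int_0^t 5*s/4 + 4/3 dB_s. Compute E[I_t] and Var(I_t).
E[I_t] = 0; Var(I_t) = t*(75*t^2 + 240*t + 256)/144

The Itô integral of a deterministic integrand f(s) has mean 0 because each increment f(s) * (B_{s+ds} - B_s) has mean 0. By the Itô isometry:
  Var( int_0^t f(s) dB_s ) = E[ (int_0^t f(s) dB_s)^2 ] = int_0^t f(s)^2 ds.
Here f(s) = 5*s/4 + 4/3, so f(s)^2 = (15*s + 16)^2/144. Integrate:
  int_0^t ((15*s + 16)^2/144) ds = t*(75*t^2 + 240*t + 256)/144.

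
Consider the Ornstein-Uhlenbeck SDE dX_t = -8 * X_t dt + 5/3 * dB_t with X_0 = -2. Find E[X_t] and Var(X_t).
E[X_t] = -2*exp(-8*t); Var(X_t) = 25/144 - 25*exp(-16*t)/144

The OU SDE dX = -theta X dt + sigma dB admits the integrating factor exp(theta t): d(exp(theta t) X_t) = sigma exp(theta t) dB_t. Integrating from 0 to t:
  X_t = x_0 * exp(-theta t) + sigma * int_0^t exp(-theta (t-s)) dB_s.
The Itô integral has mean 0 and (by the Itô isometry) variance sigma^2 * int_0^t exp(-2 theta (t - s)) ds = sigma^2 * (1 - exp(-2 theta t)) / (2 theta).
With theta = 8, sigma = 5/3, x_0 = -2:
  E[X_t] = -2 * exp(-8 t) = -2*exp(-8*t)
  Var(X_t) = (5/3)^2 * (1 - exp(-2*8 t)) / (2 * 8) = 25/144 - 25*exp(-16*t)/144.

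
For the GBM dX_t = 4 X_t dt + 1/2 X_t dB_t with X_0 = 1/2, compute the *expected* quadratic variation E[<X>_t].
E[<X>_t] = exp(33*t/4)/132 - 1/132

<X>_t = int_0^t ((1/2) * X_s)^2 ds. Taking expectation inside the integral: E[<X>_t] = (1/2)^2 * int_0^t E[X_s^2] ds. For GBM, E[X_s^2] = x_0^2 * exp((2 mu + sigma^2) s). Integrating:
  E[<X>_t] = (1/2)^2 * (1/2)^2 * (exp((2*4 + (1/2)^2) t) - 1) / (2*4 + (1/2)^2)
           = (1/2)^2 * (1/2)^2 * (exp((33/4) t) - 1) / (33/4) = exp(33*t/4)/132 - 1/132.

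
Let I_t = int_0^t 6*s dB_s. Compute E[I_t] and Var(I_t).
E[I_t] = 0; Var(I_t) = 12*t^3

The Itô integral of a deterministic integrand f(s) has mean 0 because each increment f(s) * (B_{s+ds} - B_s) has mean 0. By the Itô isometry:
  Var( int_0^t f(s) dB_s ) = E[ (int_0^t f(s) dB_s)^2 ] = int_0^t f(s)^2 ds.
Here f(s) = 6*s, so f(s)^2 = 36*s^2. Integrate:
  int_0^t (36*s^2) ds = 12*t^3.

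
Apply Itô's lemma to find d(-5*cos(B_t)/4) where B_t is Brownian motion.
d(-5*cos(B_t)/4) = (5*cos(B_t)/8) dt + (5*sin(B_t)/4) dB_t

Itô's formula for f(B_t) gives d f(B_t) = f'(B_t) dB_t + (1/2) f''(B_t) dt. Compute derivatives of f(x) = -5*cos(x)/4:
  f'(x)  = 5*sin(x)/4
  f''(x) = 5*cos(x)/4
Substitute x = B_t and multiply the f'' term by 1/2:
  drift     = (1/2) * (5*cos(x)/4) evaluated at B_t = 5*cos(B_t)/8
  diffusion = (5*sin(x)/4) evaluated at B_t = 5*sin(B_t)/4
Therefore d(-5*cos(B_t)/4) = (5*cos(B_t)/8) dt + (5*sin(B_t)/4) dB_t.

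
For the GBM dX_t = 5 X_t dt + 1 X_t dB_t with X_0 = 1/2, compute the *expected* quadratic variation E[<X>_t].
E[<X>_t] = exp(11*t)/44 - 1/44

<X>_t = int_0^t (1 * X_s)^2 ds. Taking expectation inside the integral: E[<X>_t] = 1^2 * int_0^t E[X_s^2] ds. For GBM, E[X_s^2] = x_0^2 * exp((2 mu + sigma^2) s). Integrating:
  E[<X>_t] = 1^2 * (1/2)^2 * (exp((2*5 + 1^2) t) - 1) / (2*5 + 1^2)
           = 1^2 * (1/2)^2 * (exp(11 t) - 1) / 11 = exp(11*t)/44 - 1/44.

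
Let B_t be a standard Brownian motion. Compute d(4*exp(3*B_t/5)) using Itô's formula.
d(4*exp(3*B_t/5)) = (18*exp(3*B_t/5)/25) dt + (12*exp(3*B_t/5)/5) dB_t

Itô's formula for f(B_t) gives d f(B_t) = f'(B_t) dB_t + (1/2) f''(B_t) dt. Compute derivatives of f(x) = 4*exp(3*x/5):
  f'(x)  = 12*exp(3*x/5)/5
  f''(x) = 36*exp(3*x/5)/25
Substitute x = B_t and multiply the f'' term by 1/2:
  drift     = (1/2) * (36*exp(3*x/5)/25) evaluated at B_t = 18*exp(3*B_t/5)/25
  diffusion = (12*exp(3*x/5)/5) evaluated at B_t = 12*exp(3*B_t/5)/5
Therefore d(4*exp(3*B_t/5)) = (18*exp(3*B_t/5)/25) dt + (12*exp(3*B_t/5)/5) dB_t.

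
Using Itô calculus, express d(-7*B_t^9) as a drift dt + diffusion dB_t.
d(-7*B_t^9) = (-252*B_t^7) dt + (-63*B_t^8) dB_t

Itô's formula for f(B_t) gives d f(B_t) = f'(B_t) dB_t + (1/2) f''(B_t) dt. Compute derivatives of f(x) = -7*x^9:
  f'(x)  = -63*x^8
  f''(x) = -504*x^7
Substitute x = B_t and multiply the f'' term by 1/2:
  drift     = (1/2) * (-504*x^7) evaluated at B_t = -252*B_t^7
  diffusion = (-63*x^8) evaluated at B_t = -63*B_t^8
Therefore d(-7*B_t^9) = (-252*B_t^7) dt + (-63*B_t^8) dB_t.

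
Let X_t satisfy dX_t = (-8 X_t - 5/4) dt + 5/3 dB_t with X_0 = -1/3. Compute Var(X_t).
Var(X_t) = 25/144 - 25*exp(-16*t)/144

The variance V(t) = Var(X_t) satisfies V'(t) = 2 a V(t) + c^2 with V(0) = 0 (drift coefficient is linear in X, diffusion is constant). With a = -8, c = 5/3, the solution is
  V(t) = (c^2 / (2 a)) * (exp(2 a t) - 1)
       = ((5/3)^2 / (2*(-8))) * (exp((-16) t) - 1)
       = 25/144 - 25*exp(-16*t)/144.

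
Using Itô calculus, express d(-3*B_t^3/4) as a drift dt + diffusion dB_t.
d(-3*B_t^3/4) = (-9*B_t/4) dt + (-9*B_t^2/4) dB_t

Itô's formula for f(B_t) gives d f(B_t) = f'(B_t) dB_t + (1/2) f''(B_t) dt. Compute derivatives of f(x) = -3*x^3/4:
  f'(x)  = -9*x^2/4
  f''(x) = -9*x/2
Substitute x = B_t and multiply the f'' term by 1/2:
  drift     = (1/2) * (-9*x/2) evaluated at B_t = -9*B_t/4
  diffusion = (-9*x^2/4) evaluated at B_t = -9*B_t^2/4
Therefore d(-3*B_t^3/4) = (-9*B_t/4) dt + (-9*B_t^2/4) dB_t.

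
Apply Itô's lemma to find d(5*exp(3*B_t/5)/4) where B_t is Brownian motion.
d(5*exp(3*B_t/5)/4) = (9*exp(3*B_t/5)/40) dt + (3*exp(3*B_t/5)/4) dB_t

Itô's formula for f(B_t) gives d f(B_t) = f'(B_t) dB_t + (1/2) f''(B_t) dt. Compute derivatives of f(x) = 5*exp(3*x/5)/4:
  f'(x)  = 3*exp(3*x/5)/4
  f''(x) = 9*exp(3*x/5)/20
Substitute x = B_t and multiply the f'' term by 1/2:
  drift     = (1/2) * (9*exp(3*x/5)/20) evaluated at B_t = 9*exp(3*B_t/5)/40
  diffusion = (3*exp(3*x/5)/4) evaluated at B_t = 3*exp(3*B_t/5)/4
Therefore d(5*exp(3*B_t/5)/4) = (9*exp(3*B_t/5)/40) dt + (3*exp(3*B_t/5)/4) dB_t.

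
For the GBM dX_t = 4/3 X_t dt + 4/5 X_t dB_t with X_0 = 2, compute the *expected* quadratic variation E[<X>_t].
E[<X>_t] = 24*exp(248*t/75)/31 - 24/31

<X>_t = int_0^t ((4/5) * X_s)^2 ds. Taking expectation inside the integral: E[<X>_t] = (4/5)^2 * int_0^t E[X_s^2] ds. For GBM, E[X_s^2] = x_0^2 * exp((2 mu + sigma^2) s). Integrating:
  E[<X>_t] = (4/5)^2 * 2^2 * (exp((2*(4/3) + (4/5)^2) t) - 1) / (2*(4/3) + (4/5)^2)
           = (4/5)^2 * 2^2 * (exp((248/75) t) - 1) / (248/75) = 24*exp(248*t/75)/31 - 24/31.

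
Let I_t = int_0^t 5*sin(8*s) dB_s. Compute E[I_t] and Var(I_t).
E[I_t] = 0; Var(I_t) = 25*t/2 - 25*sin(8*t)*cos(8*t)/16

The Itô integral of a deterministic integrand f(s) has mean 0 because each increment f(s) * (B_{s+ds} - B_s) has mean 0. By the Itô isometry:
  Var( int_0^t f(s) dB_s ) = E[ (int_0^t f(s) dB_s)^2 ] = int_0^t f(s)^2 ds.
Here f(s) = 5*sin(8*s), so f(s)^2 = 25*sin(8*s)^2. Integrate:
  int_0^t (25*sin(8*s)^2) ds = 25*t/2 - 25*sin(8*t)*cos(8*t)/16.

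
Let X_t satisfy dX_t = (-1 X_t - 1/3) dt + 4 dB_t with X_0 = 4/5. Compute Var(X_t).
Var(X_t) = 8 - 8*exp(-2*t)

The variance V(t) = Var(X_t) satisfies V'(t) = 2 a V(t) + c^2 with V(0) = 0 (drift coefficient is linear in X, diffusion is constant). With a = -1, c = 4, the solution is
  V(t) = (c^2 / (2 a)) * (exp(2 a t) - 1)
       = (4^2 / (2*(-1))) * (exp((-2) t) - 1)
       = 8 - 8*exp(-2*t).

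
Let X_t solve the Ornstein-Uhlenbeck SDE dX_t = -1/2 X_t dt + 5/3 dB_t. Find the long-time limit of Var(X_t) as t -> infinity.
lim Var(X_t) = 25/9

The OU SDE dX = -theta X dt + sigma dB admits the integrating factor exp(theta t): d(exp(theta t) X_t) = sigma exp(theta t) dB_t. Integrating from 0 to t gives X_t = x_0 * exp(-theta t) + sigma * int_0^t exp(-theta (t-s)) dB_s for any initial x_0. The Itô integral has variance (by the Itô isometry) sigma^2 * int_0^t exp(-2 theta (t - s)) ds = sigma^2 * (1 - exp(-2 theta t)) / (2 theta), independent of x_0.
With theta = 1/2, sigma = 5/3:
  Var(X_t) = (5/3)^2 * (1 - exp(-2*1/2 t)) / (2 * 1/2) = 25/9 - 25*exp(-t)/9.
As t -> infinity, exp(-2*1/2 t) -> 0, so the stationary variance is sigma^2 / (2 theta) = 25/9.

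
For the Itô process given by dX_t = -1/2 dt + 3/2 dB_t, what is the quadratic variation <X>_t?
<X>_t = 9*t/4

For an Itô process dX_t = a(t) dt + b(t) dB_t, the quadratic variation is <X>_t = int_0^t b(s)^2 ds (the drift term does not contribute). Here b(s) = 3/2, so
  b(s)^2 = 9/4.
Integrating from 0 to t:
  <X>_t = int_0^t (9/4) ds = 9*t/4.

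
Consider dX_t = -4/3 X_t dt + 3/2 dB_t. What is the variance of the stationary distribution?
lim Var(X_t) = 27/32

The OU SDE dX = -theta X dt + sigma dB admits the integrating factor exp(theta t): d(exp(theta t) X_t) = sigma exp(theta t) dB_t. Integrating from 0 to t gives X_t = x_0 * exp(-theta t) + sigma * int_0^t exp(-theta (t-s)) dB_s for any initial x_0. The Itô integral has variance (by the Itô isometry) sigma^2 * int_0^t exp(-2 theta (t - s)) ds = sigma^2 * (1 - exp(-2 theta t)) / (2 theta), independent of x_0.
With theta = 4/3, sigma = 3/2:
  Var(X_t) = (3/2)^2 * (1 - exp(-2*4/3 t)) / (2 * 4/3) = 27/32 - 27*exp(-8*t/3)/32.
As t -> infinity, exp(-2*4/3 t) -> 0, so the stationary variance is sigma^2 / (2 theta) = 27/32.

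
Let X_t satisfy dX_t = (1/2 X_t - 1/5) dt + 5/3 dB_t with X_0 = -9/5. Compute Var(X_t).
Var(X_t) = 25*exp(t)/9 - 25/9

The variance V(t) = Var(X_t) satisfies V'(t) = 2 a V(t) + c^2 with V(0) = 0 (drift coefficient is linear in X, diffusion is constant). With a = 1/2, c = 5/3, the solution is
  V(t) = (c^2 / (2 a)) * (exp(2 a t) - 1)
       = ((5/3)^2 / (2*(1/2))) * (exp(1 t) - 1)
       = 25*exp(t)/9 - 25/9.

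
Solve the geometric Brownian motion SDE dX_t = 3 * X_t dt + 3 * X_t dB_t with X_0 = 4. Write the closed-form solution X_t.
X_t = 4 * exp((-3/2) * t + (3) * B_t)

For GBM dX = mu X dt + sigma X dB with X_0 = x_0, apply Itô to Y = log X: dY = (mu - sigma^2/2) dt + sigma dB, so Y_t = log(x_0) + (mu - sigma^2/2) t + sigma B_t and hence X_t = x_0 * exp((mu - sigma^2/2) t + sigma B_t).
With mu = 3, sigma = 3, x_0 = 4, this gives:
  X_t = 4 * exp((-3/2) * t + (3) * B_t).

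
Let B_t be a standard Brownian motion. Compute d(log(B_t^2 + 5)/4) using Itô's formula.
d(log(B_t^2 + 5)/4) = ((5 - B_t^2)/(4*(B_t^2 + 5)^2)) dt + (B_t/(2*(B_t^2 + 5))) dB_t

Itô's formula for f(B_t) gives d f(B_t) = f'(B_t) dB_t + (1/2) f''(B_t) dt. Compute derivatives of f(x) = log(x^2 + 5)/4:
  f'(x)  = x/(2*(x^2 + 5))
  f''(x) = (5 - x^2)/(2*(x^2 + 5)^2)
Substitute x = B_t and multiply the f'' term by 1/2:
  drift     = (1/2) * ((5 - x^2)/(2*(x^2 + 5)^2)) evaluated at B_t = (5 - B_t^2)/(4*(B_t^2 + 5)^2)
  diffusion = (x/(2*(x^2 + 5))) evaluated at B_t = B_t/(2*(B_t^2 + 5))
Therefore d(log(B_t^2 + 5)/4) = ((5 - B_t^2)/(4*(B_t^2 + 5)^2)) dt + (B_t/(2*(B_t^2 + 5))) dB_t.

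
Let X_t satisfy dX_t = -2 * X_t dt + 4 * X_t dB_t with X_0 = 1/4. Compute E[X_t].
E[X_t] = exp(-2*t)/4

For GBM dX = mu X dt + sigma X dB with X_0 = x_0, apply Itô to Y = log X: dY = (mu - sigma^2/2) dt + sigma dB, so Y_t = log(x_0) + (mu - sigma^2/2) t + sigma B_t and hence X_t = x_0 * exp((mu - sigma^2/2) t + sigma B_t).
With mu = -2, sigma = 4, x_0 = 1/4, this gives:
  X_t = 1/4 * exp((-10) * t + (4) * B_t).
Since sigma*B_t ~ Normal(0, sigma^2 t), E[exp(sigma*B_t)] = exp(sigma^2 t / 2); so E[X_t] = x_0 * exp((mu - sigma^2/2) t) * exp(sigma^2 t / 2) = x_0 * exp(mu t) = exp(-2*t)/4.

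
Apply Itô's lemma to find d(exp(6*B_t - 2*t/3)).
d(exp(6*B_t - 2*t/3)) = (52*exp(6*B_t - 2*t/3)/3) dt + (6*exp(6*B_t - 2*t/3)) dB_t

Itô's formula for f(t, x): d f(t, B_t) = (f_t + (1/2) f_xx) dt + f_x dB_t. Compute partials of f(t, x) = exp(-2*t/3 + 6*x):
  f_t(t,x)  = -2*exp(-2*t/3 + 6*x)/3
  f_x(t,x)  = 6*exp(-2*t/3 + 6*x)
  f_xx(t,x) = 36*exp(-2*t/3 + 6*x)
Assemble drift = f_t + (1/2) f_xx = 52*exp(-2*t/3 + 6*x)/3 and diffusion = f_x = 6*exp(-2*t/3 + 6*x). Substituting x = B_t:
  d(exp(6*B_t - 2*t/3)) = (52*exp(6*B_t - 2*t/3)/3) dt + (6*exp(6*B_t - 2*t/3)) dB_t.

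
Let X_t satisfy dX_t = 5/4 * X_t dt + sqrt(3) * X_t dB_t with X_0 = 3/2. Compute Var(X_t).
Var(X_t) = 9*(exp(3*t) - 1)*exp(5*t/2)/4

For GBM dX = mu X dt + sigma X dB with X_0 = x_0, apply Itô to Y = log X: dY = (mu - sigma^2/2) dt + sigma dB, so Y_t = log(x_0) + (mu - sigma^2/2) t + sigma B_t and hence X_t = x_0 * exp((mu - sigma^2/2) t + sigma B_t).
With mu = 5/4, sigma = sqrt(3), x_0 = 3/2, this gives:
  X_t = 3/2 * exp((-1/4) * t + (sqrt(3)) * B_t).
Since sigma*B_t ~ Normal(0, sigma^2 t), E[exp(sigma*B_t)] = exp(sigma^2 t / 2); so E[X_t] = x_0 * exp((mu - sigma^2/2) t) * exp(sigma^2 t / 2) = x_0 * exp(mu t) = 3*exp(5*t/4)/2.
Var(X_t) = E[X_t^2] - (E[X_t])^2 = x_0^2 * exp(2 mu t) * (exp(sigma^2 t) - 1) = 9*(exp(3*t) - 1)*exp(5*t/2)/4.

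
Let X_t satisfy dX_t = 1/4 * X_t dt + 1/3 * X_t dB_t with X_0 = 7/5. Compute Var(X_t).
Var(X_t) = 49*(exp(t/9) - 1)*exp(t/2)/25

For GBM dX = mu X dt + sigma X dB with X_0 = x_0, apply Itô to Y = log X: dY = (mu - sigma^2/2) dt + sigma dB, so Y_t = log(x_0) + (mu - sigma^2/2) t + sigma B_t and hence X_t = x_0 * exp((mu - sigma^2/2) t + sigma B_t).
With mu = 1/4, sigma = 1/3, x_0 = 7/5, this gives:
  X_t = 7/5 * exp((7/36) * t + (1/3) * B_t).
Since sigma*B_t ~ Normal(0, sigma^2 t), E[exp(sigma*B_t)] = exp(sigma^2 t / 2); so E[X_t] = x_0 * exp((mu - sigma^2/2) t) * exp(sigma^2 t / 2) = x_0 * exp(mu t) = 7*exp(t/4)/5.
Var(X_t) = E[X_t^2] - (E[X_t])^2 = x_0^2 * exp(2 mu t) * (exp(sigma^2 t) - 1) = 49*(exp(t/9) - 1)*exp(t/2)/25.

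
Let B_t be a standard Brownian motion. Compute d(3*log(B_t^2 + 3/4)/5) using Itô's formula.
d(3*log(B_t^2 + 3/4)/5) = (12*(3 - 4*B_t^2)/(5*(4*B_t^2 + 3)^2)) dt + (24*B_t/(5*(4*B_t^2 + 3))) dB_t

Itô's formula for f(B_t) gives d f(B_t) = f'(B_t) dB_t + (1/2) f''(B_t) dt. Compute derivatives of f(x) = 3*log(x^2 + 3/4)/5:
  f'(x)  = 24*x/(5*(4*x^2 + 3))
  f''(x) = 24*(3 - 4*x^2)/(5*(4*x^2 + 3)^2)
Substitute x = B_t and multiply the f'' term by 1/2:
  drift     = (1/2) * (24*(3 - 4*x^2)/(5*(4*x^2 + 3)^2)) evaluated at B_t = 12*(3 - 4*B_t^2)/(5*(4*B_t^2 + 3)^2)
  diffusion = (24*x/(5*(4*x^2 + 3))) evaluated at B_t = 24*B_t/(5*(4*B_t^2 + 3))
Therefore d(3*log(B_t^2 + 3/4)/5) = (12*(3 - 4*B_t^2)/(5*(4*B_t^2 + 3)^2)) dt + (24*B_t/(5*(4*B_t^2 + 3))) dB_t.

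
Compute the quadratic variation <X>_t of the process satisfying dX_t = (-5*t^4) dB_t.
<X>_t = 25*t^9/9

For an Itô process dX_t = a(t) dt + b(t) dB_t, the quadratic variation is <X>_t = int_0^t b(s)^2 ds (the drift term does not contribute). Here b(s) = -5*s^4, so
  b(s)^2 = 25*s^8.
Integrating from 0 to t:
  <X>_t = int_0^t (25*s^8) ds = 25*t^9/9.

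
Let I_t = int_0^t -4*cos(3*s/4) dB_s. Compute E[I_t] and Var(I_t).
E[I_t] = 0; Var(I_t) = 8*t + 16*sin(3*t/2)/3

The Itô integral of a deterministic integrand f(s) has mean 0 because each increment f(s) * (B_{s+ds} - B_s) has mean 0. By the Itô isometry:
  Var( int_0^t f(s) dB_s ) = E[ (int_0^t f(s) dB_s)^2 ] = int_0^t f(s)^2 ds.
Here f(s) = -4*cos(3*s/4), so f(s)^2 = 16*cos(3*s/4)^2. Integrate:
  int_0^t (16*cos(3*s/4)^2) ds = 8*t + 16*sin(3*t/2)/3.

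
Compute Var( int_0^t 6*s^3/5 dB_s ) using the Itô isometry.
Var = 36*t^7/175

The Itô integral of a deterministic integrand f(s) has mean 0 because each increment f(s) * (B_{s+ds} - B_s) has mean 0. By the Itô isometry:
  Var( int_0^t f(s) dB_s ) = E[ (int_0^t f(s) dB_s)^2 ] = int_0^t f(s)^2 ds.
Here f(s) = 6*s^3/5, so f(s)^2 = 36*s^6/25. Integrate:
  int_0^t (36*s^6/25) ds = 36*t^7/175.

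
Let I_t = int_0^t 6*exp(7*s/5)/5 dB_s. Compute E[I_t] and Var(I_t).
E[I_t] = 0; Var(I_t) = 18*exp(14*t/5)/35 - 18/35

The Itô integral of a deterministic integrand f(s) has mean 0 because each increment f(s) * (B_{s+ds} - B_s) has mean 0. By the Itô isometry:
  Var( int_0^t f(s) dB_s ) = E[ (int_0^t f(s) dB_s)^2 ] = int_0^t f(s)^2 ds.
Here f(s) = 6*exp(7*s/5)/5, so f(s)^2 = 36*exp(14*s/5)/25. Integrate:
  int_0^t (36*exp(14*s/5)/25) ds = 18*exp(14*t/5)/35 - 18/35.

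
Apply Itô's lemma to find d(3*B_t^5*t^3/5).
d(3*B_t^5*t^3/5) = (B_t^3*t^2*(9*B_t^2/5 + 6*t)) dt + (3*B_t^4*t^3) dB_t

Itô's formula for f(t, x): d f(t, B_t) = (f_t + (1/2) f_xx) dt + f_x dB_t. Compute partials of f(t, x) = 3*t^3*x^5/5:
  f_t(t,x)  = 9*t^2*x^5/5
  f_x(t,x)  = 3*t^3*x^4
  f_xx(t,x) = 12*t^3*x^3
Assemble drift = f_t + (1/2) f_xx = t^2*x^3*(6*t + 9*x^2/5) and diffusion = f_x = 3*t^3*x^4. Substituting x = B_t:
  d(3*B_t^5*t^3/5) = (B_t^3*t^2*(9*B_t^2/5 + 6*t)) dt + (3*B_t^4*t^3) dB_t.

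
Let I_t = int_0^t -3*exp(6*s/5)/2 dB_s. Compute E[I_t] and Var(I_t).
E[I_t] = 0; Var(I_t) = 15*exp(12*t/5)/16 - 15/16

The Itô integral of a deterministic integrand f(s) has mean 0 because each increment f(s) * (B_{s+ds} - B_s) has mean 0. By the Itô isometry:
  Var( int_0^t f(s) dB_s ) = E[ (int_0^t f(s) dB_s)^2 ] = int_0^t f(s)^2 ds.
Here f(s) = -3*exp(6*s/5)/2, so f(s)^2 = 9*exp(12*s/5)/4. Integrate:
  int_0^t (9*exp(12*s/5)/4) ds = 15*exp(12*t/5)/16 - 15/16.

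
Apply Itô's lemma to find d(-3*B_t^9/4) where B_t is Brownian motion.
d(-3*B_t^9/4) = (-27*B_t^7) dt + (-27*B_t^8/4) dB_t

Itô's formula for f(B_t) gives d f(B_t) = f'(B_t) dB_t + (1/2) f''(B_t) dt. Compute derivatives of f(x) = -3*x^9/4:
  f'(x)  = -27*x^8/4
  f''(x) = -54*x^7
Substitute x = B_t and multiply the f'' term by 1/2:
  drift     = (1/2) * (-54*x^7) evaluated at B_t = -27*B_t^7
  diffusion = (-27*x^8/4) evaluated at B_t = -27*B_t^8/4
Therefore d(-3*B_t^9/4) = (-27*B_t^7) dt + (-27*B_t^8/4) dB_t.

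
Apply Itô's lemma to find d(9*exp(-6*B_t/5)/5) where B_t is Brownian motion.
d(9*exp(-6*B_t/5)/5) = (162*exp(-6*B_t/5)/125) dt + (-54*exp(-6*B_t/5)/25) dB_t

Itô's formula for f(B_t) gives d f(B_t) = f'(B_t) dB_t + (1/2) f''(B_t) dt. Compute derivatives of f(x) = 9*exp(-6*x/5)/5:
  f'(x)  = -54*exp(-6*x/5)/25
  f''(x) = 324*exp(-6*x/5)/125
Substitute x = B_t and multiply the f'' term by 1/2:
  drift     = (1/2) * (324*exp(-6*x/5)/125) evaluated at B_t = 162*exp(-6*B_t/5)/125
  diffusion = (-54*exp(-6*x/5)/25) evaluated at B_t = -54*exp(-6*B_t/5)/25
Therefore d(9*exp(-6*B_t/5)/5) = (162*exp(-6*B_t/5)/125) dt + (-54*exp(-6*B_t/5)/25) dB_t.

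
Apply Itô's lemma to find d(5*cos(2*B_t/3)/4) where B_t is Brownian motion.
d(5*cos(2*B_t/3)/4) = (-5*cos(2*B_t/3)/18) dt + (-5*sin(2*B_t/3)/6) dB_t

Itô's formula for f(B_t) gives d f(B_t) = f'(B_t) dB_t + (1/2) f''(B_t) dt. Compute derivatives of f(x) = 5*cos(2*x/3)/4:
  f'(x)  = -5*sin(2*x/3)/6
  f''(x) = -5*cos(2*x/3)/9
Substitute x = B_t and multiply the f'' term by 1/2:
  drift     = (1/2) * (-5*cos(2*x/3)/9) evaluated at B_t = -5*cos(2*B_t/3)/18
  diffusion = (-5*sin(2*x/3)/6) evaluated at B_t = -5*sin(2*B_t/3)/6
Therefore d(5*cos(2*B_t/3)/4) = (-5*cos(2*B_t/3)/18) dt + (-5*sin(2*B_t/3)/6) dB_t.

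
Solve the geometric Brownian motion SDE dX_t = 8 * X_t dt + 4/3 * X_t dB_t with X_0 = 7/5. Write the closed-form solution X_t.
X_t = 7/5 * exp((64/9) * t + (4/3) * B_t)

For GBM dX = mu X dt + sigma X dB with X_0 = x_0, apply Itô to Y = log X: dY = (mu - sigma^2/2) dt + sigma dB, so Y_t = log(x_0) + (mu - sigma^2/2) t + sigma B_t and hence X_t = x_0 * exp((mu - sigma^2/2) t + sigma B_t).
With mu = 8, sigma = 4/3, x_0 = 7/5, this gives:
  X_t = 7/5 * exp((64/9) * t + (4/3) * B_t).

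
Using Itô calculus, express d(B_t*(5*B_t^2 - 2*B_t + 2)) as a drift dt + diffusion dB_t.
d(B_t*(5*B_t^2 - 2*B_t + 2)) = (15*B_t - 2) dt + (15*B_t^2 - 4*B_t + 2) dB_t

Itô's formula for f(B_t) gives d f(B_t) = f'(B_t) dB_t + (1/2) f''(B_t) dt. Compute derivatives of f(x) = x*(5*x^2 - 2*x + 2):
  f'(x)  = 15*x^2 - 4*x + 2
  f''(x) = 30*x - 4
Substitute x = B_t and multiply the f'' term by 1/2:
  drift     = (1/2) * (30*x - 4) evaluated at B_t = 15*B_t - 2
  diffusion = (15*x^2 - 4*x + 2) evaluated at B_t = 15*B_t^2 - 4*B_t + 2
Therefore d(B_t*(5*B_t^2 - 2*B_t + 2)) = (15*B_t - 2) dt + (15*B_t^2 - 4*B_t + 2) dB_t.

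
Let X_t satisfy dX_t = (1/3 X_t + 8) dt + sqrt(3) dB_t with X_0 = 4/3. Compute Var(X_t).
Var(X_t) = 9*exp(2*t/3)/2 - 9/2

The variance V(t) = Var(X_t) satisfies V'(t) = 2 a V(t) + c^2 with V(0) = 0 (drift coefficient is linear in X, diffusion is constant). With a = 1/3, c = sqrt(3), the solution is
  V(t) = (c^2 / (2 a)) * (exp(2 a t) - 1)
       = (sqrt(3)^2 / (2*(1/3))) * (exp((2/3) t) - 1)
       = 9*exp(2*t/3)/2 - 9/2.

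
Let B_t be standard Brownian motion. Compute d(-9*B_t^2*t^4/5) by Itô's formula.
d(-9*B_t^2*t^4/5) = (9*t^3*(-4*B_t^2 - t)/5) dt + (-18*B_t*t^4/5) dB_t

Itô's formula for f(t, x): d f(t, B_t) = (f_t + (1/2) f_xx) dt + f_x dB_t. Compute partials of f(t, x) = -9*t^4*x^2/5:
  f_t(t,x)  = -36*t^3*x^2/5
  f_x(t,x)  = -18*t^4*x/5
  f_xx(t,x) = -18*t^4/5
Assemble drift = f_t + (1/2) f_xx = 9*t^3*(-t - 4*x^2)/5 and diffusion = f_x = -18*t^4*x/5. Substituting x = B_t:
  d(-9*B_t^2*t^4/5) = (9*t^3*(-4*B_t^2 - t)/5) dt + (-18*B_t*t^4/5) dB_t.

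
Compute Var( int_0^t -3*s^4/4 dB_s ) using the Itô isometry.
Var = t^9/16

The Itô integral of a deterministic integrand f(s) has mean 0 because each increment f(s) * (B_{s+ds} - B_s) has mean 0. By the Itô isometry:
  Var( int_0^t f(s) dB_s ) = E[ (int_0^t f(s) dB_s)^2 ] = int_0^t f(s)^2 ds.
Here f(s) = -3*s^4/4, so f(s)^2 = 9*s^8/16. Integrate:
  int_0^t (9*s^8/16) ds = t^9/16.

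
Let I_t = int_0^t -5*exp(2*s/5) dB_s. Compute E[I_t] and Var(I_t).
E[I_t] = 0; Var(I_t) = 125*exp(4*t/5)/4 - 125/4

The Itô integral of a deterministic integrand f(s) has mean 0 because each increment f(s) * (B_{s+ds} - B_s) has mean 0. By the Itô isometry:
  Var( int_0^t f(s) dB_s ) = E[ (int_0^t f(s) dB_s)^2 ] = int_0^t f(s)^2 ds.
Here f(s) = -5*exp(2*s/5), so f(s)^2 = 25*exp(4*s/5). Integrate:
  int_0^t (25*exp(4*s/5)) ds = 125*exp(4*t/5)/4 - 125/4.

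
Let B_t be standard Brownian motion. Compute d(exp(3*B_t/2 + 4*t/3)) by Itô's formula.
d(exp(3*B_t/2 + 4*t/3)) = (59*exp(3*B_t/2 + 4*t/3)/24) dt + (3*exp(3*B_t/2 + 4*t/3)/2) dB_t

Itô's formula for f(t, x): d f(t, B_t) = (f_t + (1/2) f_xx) dt + f_x dB_t. Compute partials of f(t, x) = exp(4*t/3 + 3*x/2):
  f_t(t,x)  = 4*exp(4*t/3 + 3*x/2)/3
  f_x(t,x)  = 3*exp(4*t/3 + 3*x/2)/2
  f_xx(t,x) = 9*exp(4*t/3 + 3*x/2)/4
Assemble drift = f_t + (1/2) f_xx = 59*exp(4*t/3 + 3*x/2)/24 and diffusion = f_x = 3*exp(4*t/3 + 3*x/2)/2. Substituting x = B_t:
  d(exp(3*B_t/2 + 4*t/3)) = (59*exp(3*B_t/2 + 4*t/3)/24) dt + (3*exp(3*B_t/2 + 4*t/3)/2) dB_t.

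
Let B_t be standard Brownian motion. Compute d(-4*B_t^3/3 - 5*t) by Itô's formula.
d(-4*B_t^3/3 - 5*t) = (-4*B_t - 5) dt + (-4*B_t^2) dB_t

Itô's formula for f(t, x): d f(t, B_t) = (f_t + (1/2) f_xx) dt + f_x dB_t. Compute partials of f(t, x) = -5*t - 4*x^3/3:
  f_t(t,x)  = -5
  f_x(t,x)  = -4*x^2
  f_xx(t,x) = -8*x
Assemble drift = f_t + (1/2) f_xx = -4*x - 5 and diffusion = f_x = -4*x^2. Substituting x = B_t:
  d(-4*B_t^3/3 - 5*t) = (-4*B_t - 5) dt + (-4*B_t^2) dB_t.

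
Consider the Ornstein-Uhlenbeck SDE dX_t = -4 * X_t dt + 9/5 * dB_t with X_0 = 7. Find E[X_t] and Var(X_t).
E[X_t] = 7*exp(-4*t); Var(X_t) = 81/200 - 81*exp(-8*t)/200

The OU SDE dX = -theta X dt + sigma dB admits the integrating factor exp(theta t): d(exp(theta t) X_t) = sigma exp(theta t) dB_t. Integrating from 0 to t:
  X_t = x_0 * exp(-theta t) + sigma * int_0^t exp(-theta (t-s)) dB_s.
The Itô integral has mean 0 and (by the Itô isometry) variance sigma^2 * int_0^t exp(-2 theta (t - s)) ds = sigma^2 * (1 - exp(-2 theta t)) / (2 theta).
With theta = 4, sigma = 9/5, x_0 = 7:
  E[X_t] = 7 * exp(-4 t) = 7*exp(-4*t)
  Var(X_t) = (9/5)^2 * (1 - exp(-2*4 t)) / (2 * 4) = 81/200 - 81*exp(-8*t)/200.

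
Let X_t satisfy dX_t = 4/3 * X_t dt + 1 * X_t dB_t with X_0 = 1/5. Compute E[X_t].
E[X_t] = exp(4*t/3)/5

For GBM dX = mu X dt + sigma X dB with X_0 = x_0, apply Itô to Y = log X: dY = (mu - sigma^2/2) dt + sigma dB, so Y_t = log(x_0) + (mu - sigma^2/2) t + sigma B_t and hence X_t = x_0 * exp((mu - sigma^2/2) t + sigma B_t).
With mu = 4/3, sigma = 1, x_0 = 1/5, this gives:
  X_t = 1/5 * exp((5/6) * t + (1) * B_t).
Since sigma*B_t ~ Normal(0, sigma^2 t), E[exp(sigma*B_t)] = exp(sigma^2 t / 2); so E[X_t] = x_0 * exp((mu - sigma^2/2) t) * exp(sigma^2 t / 2) = x_0 * exp(mu t) = exp(4*t/3)/5.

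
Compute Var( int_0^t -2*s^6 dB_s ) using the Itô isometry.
Var = 4*t^13/13

The Itô integral of a deterministic integrand f(s) has mean 0 because each increment f(s) * (B_{s+ds} - B_s) has mean 0. By the Itô isometry:
  Var( int_0^t f(s) dB_s ) = E[ (int_0^t f(s) dB_s)^2 ] = int_0^t f(s)^2 ds.
Here f(s) = -2*s^6, so f(s)^2 = 4*s^12. Integrate:
  int_0^t (4*s^12) ds = 4*t^13/13.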